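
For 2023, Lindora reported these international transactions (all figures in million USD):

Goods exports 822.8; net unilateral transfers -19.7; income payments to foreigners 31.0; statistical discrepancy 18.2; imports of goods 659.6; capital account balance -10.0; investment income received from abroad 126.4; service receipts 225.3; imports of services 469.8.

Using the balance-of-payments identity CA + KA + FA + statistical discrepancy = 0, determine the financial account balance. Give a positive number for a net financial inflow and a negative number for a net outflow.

-2.6

Goods balance = 822.8 - 659.6 = 163.2
Services balance = 225.3 - 469.8 = -244.5
Trade balance (goods + services) = 163.2 + (-244.5) = -81.3
Net primary income = 126.4 - 31.0 = 95.4
Net secondary income = -19.7
Current account = -81.3 + 95.4 + (-19.7) = -5.6
Financial account = -(-5.6 + (-10.0) + 18.2) = -2.6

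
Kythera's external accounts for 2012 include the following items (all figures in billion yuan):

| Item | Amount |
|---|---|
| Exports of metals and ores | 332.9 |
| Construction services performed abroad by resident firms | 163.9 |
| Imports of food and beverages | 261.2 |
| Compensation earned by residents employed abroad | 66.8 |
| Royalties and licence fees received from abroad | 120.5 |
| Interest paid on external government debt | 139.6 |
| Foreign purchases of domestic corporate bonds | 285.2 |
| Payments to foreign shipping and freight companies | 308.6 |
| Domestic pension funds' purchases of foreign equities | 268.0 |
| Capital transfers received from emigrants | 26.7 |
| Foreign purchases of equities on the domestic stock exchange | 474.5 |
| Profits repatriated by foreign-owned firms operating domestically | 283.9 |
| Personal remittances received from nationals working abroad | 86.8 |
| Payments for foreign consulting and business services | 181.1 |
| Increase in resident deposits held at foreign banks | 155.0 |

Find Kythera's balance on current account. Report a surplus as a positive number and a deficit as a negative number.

Goods: 332.9 - 261.2 = 71.7
Services: -308.6 - 181.1 + 163.9 + 120.5 = -205.3
Primary income: -283.9 - 139.6 + 66.8 = -356.7
Secondary income: 86.8
Current account = 71.7 + (-205.3) + (-356.7) + 86.8 = -403.5
(Excluded from the current account — financial account: foreign purchases of domestic corporate bonds 285.2, domestic pension funds' purchases of foreign equities 268.0, foreign purchases of equities on the domestic stock exchange 474.5, increase in resident deposits held at foreign banks 155.0; capital account: capital transfers received from emigrants 26.7.)

-403.5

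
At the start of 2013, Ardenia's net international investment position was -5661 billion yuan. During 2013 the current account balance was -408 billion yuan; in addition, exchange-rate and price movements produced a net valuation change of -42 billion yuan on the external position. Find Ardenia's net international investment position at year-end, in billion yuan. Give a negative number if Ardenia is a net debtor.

Change in NIIP = current account + net valuation change = -408 + (-42) = -450
End-of-year NIIP = -5661 + (-450) = -6111

-6111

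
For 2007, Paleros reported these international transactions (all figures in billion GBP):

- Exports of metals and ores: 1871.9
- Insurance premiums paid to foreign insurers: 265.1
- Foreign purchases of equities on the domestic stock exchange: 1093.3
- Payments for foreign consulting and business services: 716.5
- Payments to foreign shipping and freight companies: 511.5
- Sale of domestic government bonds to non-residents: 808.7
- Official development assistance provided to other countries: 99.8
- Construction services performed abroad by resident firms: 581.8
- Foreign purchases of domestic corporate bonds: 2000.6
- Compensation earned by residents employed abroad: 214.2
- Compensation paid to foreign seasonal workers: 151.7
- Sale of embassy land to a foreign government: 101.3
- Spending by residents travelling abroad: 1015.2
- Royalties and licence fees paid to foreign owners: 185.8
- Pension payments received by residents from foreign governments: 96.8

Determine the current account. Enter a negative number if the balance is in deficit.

Goods: 1871.9
Services: -511.5 - 716.5 - 185.8 + 581.8 - 1015.2 - 265.1 = -2112.3
Primary income: 214.2 - 151.7 = 62.5
Secondary income: 96.8 - 99.8 = -3.0
Current account = 1871.9 + (-2112.3) + 62.5 + (-3.0) = -180.9
(Excluded from the current account — financial account: foreign purchases of equities on the domestic stock exchange 1093.3, sale of domestic government bonds to non-residents 808.7, foreign purchases of domestic corporate bonds 2000.6; capital account: sale of embassy land to a foreign government 101.3.)

-180.9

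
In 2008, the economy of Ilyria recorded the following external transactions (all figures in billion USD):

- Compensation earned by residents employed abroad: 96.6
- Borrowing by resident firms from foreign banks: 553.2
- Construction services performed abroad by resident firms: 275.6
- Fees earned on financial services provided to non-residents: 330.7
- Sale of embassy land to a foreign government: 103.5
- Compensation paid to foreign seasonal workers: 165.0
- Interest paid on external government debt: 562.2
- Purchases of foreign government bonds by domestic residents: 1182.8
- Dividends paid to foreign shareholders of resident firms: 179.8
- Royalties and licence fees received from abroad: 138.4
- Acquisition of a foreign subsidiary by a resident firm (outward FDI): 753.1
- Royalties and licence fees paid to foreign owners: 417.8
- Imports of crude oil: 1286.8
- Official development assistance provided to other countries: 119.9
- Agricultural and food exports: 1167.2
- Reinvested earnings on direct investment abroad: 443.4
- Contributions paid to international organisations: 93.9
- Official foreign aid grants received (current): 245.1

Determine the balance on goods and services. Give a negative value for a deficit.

207.3

Goods: 1167.2 - 1286.8 = -119.6
Services: -417.8 + 330.7 + 138.4 + 275.6 = 326.9
Trade balance = -119.6 + 326.9 = 207.3
(Excluded from the trade balance — primary income: compensation earned by residents employed abroad 96.6, compensation paid to foreign seasonal workers 165.0, interest paid on external government debt 562.2, dividends paid to foreign shareholders of resident firms 179.8, reinvested earnings on direct investment abroad 443.4; financial account: borrowing by resident firms from foreign banks 553.2, purchases of foreign government bonds by domestic residents 1182.8, acquisition of a foreign subsidiary by a resident firm (outward FDI) 753.1; capital account: sale of embassy land to a foreign government 103.5; secondary income: official development assistance provided to other countries 119.9, contributions paid to international organisations 93.9, official foreign aid grants received (current) 245.1.)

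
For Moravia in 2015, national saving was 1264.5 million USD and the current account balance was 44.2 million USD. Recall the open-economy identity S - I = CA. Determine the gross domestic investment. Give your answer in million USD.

1220.3

S - I = CA (net lending to the rest of the world).
I = S - CA = 1264.5 - 44.2 = 1220.3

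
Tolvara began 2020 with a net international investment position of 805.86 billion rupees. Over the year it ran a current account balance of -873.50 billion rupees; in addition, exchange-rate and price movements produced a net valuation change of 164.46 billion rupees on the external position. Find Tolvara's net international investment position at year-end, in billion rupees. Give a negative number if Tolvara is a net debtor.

Change in NIIP = current account + net valuation change = -873.50 + 164.46 = -709.04
End-of-year NIIP = 805.86 + (-709.04) = 96.82

96.82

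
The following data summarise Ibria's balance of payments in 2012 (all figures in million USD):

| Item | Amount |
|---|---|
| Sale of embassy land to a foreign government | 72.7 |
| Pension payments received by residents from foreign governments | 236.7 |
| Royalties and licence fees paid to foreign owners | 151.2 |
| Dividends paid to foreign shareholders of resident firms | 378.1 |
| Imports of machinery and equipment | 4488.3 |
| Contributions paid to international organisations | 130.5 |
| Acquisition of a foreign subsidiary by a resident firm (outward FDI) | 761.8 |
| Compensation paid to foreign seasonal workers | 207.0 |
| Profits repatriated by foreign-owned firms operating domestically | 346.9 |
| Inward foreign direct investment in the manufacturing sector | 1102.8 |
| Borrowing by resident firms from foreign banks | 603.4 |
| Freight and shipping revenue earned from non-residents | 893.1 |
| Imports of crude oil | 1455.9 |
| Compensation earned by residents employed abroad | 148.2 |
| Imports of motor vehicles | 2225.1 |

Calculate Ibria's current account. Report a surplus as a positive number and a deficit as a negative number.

Goods: -2225.1 - 4488.3 - 1455.9 = -8169.3
Services: 893.1 - 151.2 = 741.9
Primary income: -378.1 + 148.2 - 207.0 - 346.9 = -783.8
Secondary income: 236.7 - 130.5 = 106.2
Current account = (-8169.3) + 741.9 + (-783.8) + 106.2 = -8105.0
(Excluded from the current account — capital account: sale of embassy land to a foreign government 72.7; financial account: acquisition of a foreign subsidiary by a resident firm (outward FDI) 761.8, inward foreign direct investment in the manufacturing sector 1102.8, borrowing by resident firms from foreign banks 603.4.)

-8105.0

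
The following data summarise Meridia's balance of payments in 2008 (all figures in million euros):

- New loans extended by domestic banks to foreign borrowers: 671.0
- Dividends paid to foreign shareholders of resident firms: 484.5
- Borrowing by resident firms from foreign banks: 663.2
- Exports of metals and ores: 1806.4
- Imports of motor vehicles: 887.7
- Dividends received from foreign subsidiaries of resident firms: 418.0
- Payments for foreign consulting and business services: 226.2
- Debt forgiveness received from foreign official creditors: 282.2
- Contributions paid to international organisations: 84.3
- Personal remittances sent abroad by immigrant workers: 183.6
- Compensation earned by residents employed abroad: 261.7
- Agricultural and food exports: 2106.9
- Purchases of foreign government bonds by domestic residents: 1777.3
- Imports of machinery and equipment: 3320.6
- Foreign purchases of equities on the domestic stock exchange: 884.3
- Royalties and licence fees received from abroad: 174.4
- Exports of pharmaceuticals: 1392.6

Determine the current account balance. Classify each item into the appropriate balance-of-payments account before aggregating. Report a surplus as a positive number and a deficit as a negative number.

973.1

Goods: 2106.9 - 3320.6 + 1806.4 + 1392.6 - 887.7 = 1097.6
Services: 174.4 - 226.2 = -51.8
Primary income: 261.7 + 418.0 - 484.5 = 195.2
Secondary income: -84.3 - 183.6 = -267.9
Current account = 1097.6 + (-51.8) + 195.2 + (-267.9) = 973.1
(Excluded from the current account — financial account: new loans extended by domestic banks to foreign borrowers 671.0, borrowing by resident firms from foreign banks 663.2, purchases of foreign government bonds by domestic residents 1777.3, foreign purchases of equities on the domestic stock exchange 884.3; capital account: debt forgiveness received from foreign official creditors 282.2.)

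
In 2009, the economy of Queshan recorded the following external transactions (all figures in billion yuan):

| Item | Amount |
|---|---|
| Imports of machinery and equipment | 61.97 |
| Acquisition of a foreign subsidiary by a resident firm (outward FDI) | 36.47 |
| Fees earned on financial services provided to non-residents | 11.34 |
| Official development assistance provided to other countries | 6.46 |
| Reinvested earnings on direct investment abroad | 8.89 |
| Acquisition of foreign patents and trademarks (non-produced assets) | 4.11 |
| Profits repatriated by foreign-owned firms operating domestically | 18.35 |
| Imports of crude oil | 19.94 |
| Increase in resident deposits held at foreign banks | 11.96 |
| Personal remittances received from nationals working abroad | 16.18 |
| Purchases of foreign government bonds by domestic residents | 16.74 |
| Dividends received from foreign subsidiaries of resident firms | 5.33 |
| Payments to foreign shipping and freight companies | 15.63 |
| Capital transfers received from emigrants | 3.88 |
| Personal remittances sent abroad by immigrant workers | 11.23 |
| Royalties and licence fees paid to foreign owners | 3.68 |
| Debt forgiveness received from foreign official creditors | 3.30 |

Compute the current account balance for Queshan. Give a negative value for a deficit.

Goods: -19.94 - 61.97 = -81.91
Services: -15.63 - 3.68 + 11.34 = -7.97
Primary income: 5.33 - 18.35 + 8.89 = -4.13
Secondary income: 16.18 - 11.23 - 6.46 = -1.51
Current account = (-81.91) + (-7.97) + (-4.13) + (-1.51) = -95.52
(Excluded from the current account — financial account: acquisition of a foreign subsidiary by a resident firm (outward FDI) 36.47, increase in resident deposits held at foreign banks 11.96, purchases of foreign government bonds by domestic residents 16.74; capital account: acquisition of foreign patents and trademarks (non-produced assets) 4.11, capital transfers received from emigrants 3.88, debt forgiveness received from foreign official creditors 3.30.)

-95.52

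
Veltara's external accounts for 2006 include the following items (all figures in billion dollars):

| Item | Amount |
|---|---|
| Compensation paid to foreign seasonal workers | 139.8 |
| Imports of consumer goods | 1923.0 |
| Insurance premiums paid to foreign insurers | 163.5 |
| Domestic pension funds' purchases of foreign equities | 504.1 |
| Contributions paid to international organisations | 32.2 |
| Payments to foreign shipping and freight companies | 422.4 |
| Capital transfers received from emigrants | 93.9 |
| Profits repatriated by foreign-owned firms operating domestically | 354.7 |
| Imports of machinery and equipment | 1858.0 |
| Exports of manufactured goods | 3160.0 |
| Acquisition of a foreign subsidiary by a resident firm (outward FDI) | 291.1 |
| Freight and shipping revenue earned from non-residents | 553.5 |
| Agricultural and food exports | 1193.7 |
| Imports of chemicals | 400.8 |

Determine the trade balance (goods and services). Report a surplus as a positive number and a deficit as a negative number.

Goods: 3160.0 + 1193.7 - 1923.0 - 1858.0 - 400.8 = 171.9
Services: -163.5 - 422.4 + 553.5 = -32.4
Trade balance = 171.9 + (-32.4) = 139.5
(Excluded from the trade balance — primary income: compensation paid to foreign seasonal workers 139.8, profits repatriated by foreign-owned firms operating domestically 354.7; financial account: domestic pension funds' purchases of foreign equities 504.1, acquisition of a foreign subsidiary by a resident firm (outward FDI) 291.1; secondary income: contributions paid to international organisations 32.2; capital account: capital transfers received from emigrants 93.9.)

139.5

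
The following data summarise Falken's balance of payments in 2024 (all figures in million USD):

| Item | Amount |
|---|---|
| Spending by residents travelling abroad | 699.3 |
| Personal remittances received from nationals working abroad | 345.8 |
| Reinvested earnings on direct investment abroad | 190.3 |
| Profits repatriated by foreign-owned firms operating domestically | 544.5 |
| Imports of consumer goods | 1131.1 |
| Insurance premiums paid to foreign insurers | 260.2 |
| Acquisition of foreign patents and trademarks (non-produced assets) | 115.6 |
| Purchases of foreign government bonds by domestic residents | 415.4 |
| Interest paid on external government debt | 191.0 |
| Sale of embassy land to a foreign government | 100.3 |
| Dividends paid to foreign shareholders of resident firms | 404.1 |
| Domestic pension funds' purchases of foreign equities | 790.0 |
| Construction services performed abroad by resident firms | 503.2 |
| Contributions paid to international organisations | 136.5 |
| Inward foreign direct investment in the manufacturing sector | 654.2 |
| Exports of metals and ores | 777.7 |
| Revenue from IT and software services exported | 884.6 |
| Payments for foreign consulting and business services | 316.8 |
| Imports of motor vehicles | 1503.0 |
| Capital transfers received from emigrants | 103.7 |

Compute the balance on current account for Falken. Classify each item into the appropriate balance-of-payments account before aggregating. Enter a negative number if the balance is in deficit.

-2484.9

Goods: -1131.1 - 1503.0 + 777.7 = -1856.4
Services: 503.2 + 884.6 - 316.8 - 260.2 - 699.3 = 111.5
Primary income: -191.0 - 544.5 - 404.1 + 190.3 = -949.3
Secondary income: 345.8 - 136.5 = 209.3
Current account = (-1856.4) + 111.5 + (-949.3) + 209.3 = -2484.9
(Excluded from the current account — capital account: acquisition of foreign patents and trademarks (non-produced assets) 115.6, sale of embassy land to a foreign government 100.3, capital transfers received from emigrants 103.7; financial account: purchases of foreign government bonds by domestic residents 415.4, domestic pension funds' purchases of foreign equities 790.0, inward foreign direct investment in the manufacturing sector 654.2.)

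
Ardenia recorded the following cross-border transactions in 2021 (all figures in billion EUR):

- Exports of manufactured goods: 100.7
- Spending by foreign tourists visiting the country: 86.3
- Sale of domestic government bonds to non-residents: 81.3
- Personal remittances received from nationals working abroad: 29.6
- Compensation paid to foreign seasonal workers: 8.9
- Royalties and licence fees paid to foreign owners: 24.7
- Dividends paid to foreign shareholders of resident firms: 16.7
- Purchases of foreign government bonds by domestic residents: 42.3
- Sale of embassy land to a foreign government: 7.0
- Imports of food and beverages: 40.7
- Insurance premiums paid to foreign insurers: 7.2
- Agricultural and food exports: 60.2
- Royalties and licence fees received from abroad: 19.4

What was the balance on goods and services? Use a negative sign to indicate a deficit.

Goods: 60.2 + 100.7 - 40.7 = 120.2
Services: 86.3 - 24.7 + 19.4 - 7.2 = 73.8
Trade balance = 120.2 + 73.8 = 194.0
(Excluded from the trade balance — financial account: sale of domestic government bonds to non-residents 81.3, purchases of foreign government bonds by domestic residents 42.3; secondary income: personal remittances received from nationals working abroad 29.6; primary income: compensation paid to foreign seasonal workers 8.9, dividends paid to foreign shareholders of resident firms 16.7; capital account: sale of embassy land to a foreign government 7.0.)

194.0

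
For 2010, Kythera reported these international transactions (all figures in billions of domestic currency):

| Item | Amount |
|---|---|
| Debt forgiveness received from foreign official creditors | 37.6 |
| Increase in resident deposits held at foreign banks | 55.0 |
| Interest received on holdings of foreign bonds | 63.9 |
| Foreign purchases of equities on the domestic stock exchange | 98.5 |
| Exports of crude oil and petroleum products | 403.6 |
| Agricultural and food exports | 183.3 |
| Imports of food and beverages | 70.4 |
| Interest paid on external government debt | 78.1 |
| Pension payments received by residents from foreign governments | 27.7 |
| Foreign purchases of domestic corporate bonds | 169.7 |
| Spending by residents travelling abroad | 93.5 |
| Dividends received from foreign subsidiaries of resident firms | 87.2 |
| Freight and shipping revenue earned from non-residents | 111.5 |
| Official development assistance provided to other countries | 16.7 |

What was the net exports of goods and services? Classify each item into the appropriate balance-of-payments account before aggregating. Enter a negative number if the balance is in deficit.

534.5

Goods: -70.4 + 403.6 + 183.3 = 516.5
Services: -93.5 + 111.5 = 18.0
Trade balance = 516.5 + 18.0 = 534.5
(Excluded from the trade balance — capital account: debt forgiveness received from foreign official creditors 37.6; financial account: increase in resident deposits held at foreign banks 55.0, foreign purchases of equities on the domestic stock exchange 98.5, foreign purchases of domestic corporate bonds 169.7; primary income: interest received on holdings of foreign bonds 63.9, interest paid on external government debt 78.1, dividends received from foreign subsidiaries of resident firms 87.2; secondary income: pension payments received by residents from foreign governments 27.7, official development assistance provided to other countries 16.7.)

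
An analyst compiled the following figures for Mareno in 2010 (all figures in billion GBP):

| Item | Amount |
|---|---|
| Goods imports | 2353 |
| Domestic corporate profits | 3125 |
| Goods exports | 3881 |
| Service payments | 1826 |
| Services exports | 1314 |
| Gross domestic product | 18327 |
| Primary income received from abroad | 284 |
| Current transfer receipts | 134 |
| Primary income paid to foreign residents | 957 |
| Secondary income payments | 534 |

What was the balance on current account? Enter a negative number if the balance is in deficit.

Goods balance = 3881 - 2353 = 1528
Services balance = 1314 - 1826 = -512
Trade balance (goods + services) = 1528 + (-512) = 1016
Net primary income = 284 - 957 = -673
Net secondary income = 134 - 534 = -400
Current account = 1016 + (-673) + (-400) = -57

-57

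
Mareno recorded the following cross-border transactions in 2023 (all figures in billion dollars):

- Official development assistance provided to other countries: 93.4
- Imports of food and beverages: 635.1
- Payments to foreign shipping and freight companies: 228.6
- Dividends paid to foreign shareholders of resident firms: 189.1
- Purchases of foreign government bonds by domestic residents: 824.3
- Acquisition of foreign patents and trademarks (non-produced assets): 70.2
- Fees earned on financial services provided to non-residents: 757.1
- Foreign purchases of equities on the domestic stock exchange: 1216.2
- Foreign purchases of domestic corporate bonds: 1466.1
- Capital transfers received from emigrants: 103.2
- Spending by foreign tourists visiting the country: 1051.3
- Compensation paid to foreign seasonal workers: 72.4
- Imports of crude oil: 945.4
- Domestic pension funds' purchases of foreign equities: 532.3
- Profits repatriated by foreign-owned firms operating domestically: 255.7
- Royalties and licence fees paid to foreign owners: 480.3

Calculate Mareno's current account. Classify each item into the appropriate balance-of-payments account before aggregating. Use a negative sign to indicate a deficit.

-1091.6

Goods: -635.1 - 945.4 = -1580.5
Services: -480.3 + 1051.3 + 757.1 - 228.6 = 1099.5
Primary income: -189.1 - 255.7 - 72.4 = -517.2
Secondary income: -93.4
Current account = (-1580.5) + 1099.5 + (-517.2) + (-93.4) = -1091.6
(Excluded from the current account — financial account: purchases of foreign government bonds by domestic residents 824.3, foreign purchases of equities on the domestic stock exchange 1216.2, foreign purchases of domestic corporate bonds 1466.1, domestic pension funds' purchases of foreign equities 532.3; capital account: acquisition of foreign patents and trademarks (non-produced assets) 70.2, capital transfers received from emigrants 103.2.)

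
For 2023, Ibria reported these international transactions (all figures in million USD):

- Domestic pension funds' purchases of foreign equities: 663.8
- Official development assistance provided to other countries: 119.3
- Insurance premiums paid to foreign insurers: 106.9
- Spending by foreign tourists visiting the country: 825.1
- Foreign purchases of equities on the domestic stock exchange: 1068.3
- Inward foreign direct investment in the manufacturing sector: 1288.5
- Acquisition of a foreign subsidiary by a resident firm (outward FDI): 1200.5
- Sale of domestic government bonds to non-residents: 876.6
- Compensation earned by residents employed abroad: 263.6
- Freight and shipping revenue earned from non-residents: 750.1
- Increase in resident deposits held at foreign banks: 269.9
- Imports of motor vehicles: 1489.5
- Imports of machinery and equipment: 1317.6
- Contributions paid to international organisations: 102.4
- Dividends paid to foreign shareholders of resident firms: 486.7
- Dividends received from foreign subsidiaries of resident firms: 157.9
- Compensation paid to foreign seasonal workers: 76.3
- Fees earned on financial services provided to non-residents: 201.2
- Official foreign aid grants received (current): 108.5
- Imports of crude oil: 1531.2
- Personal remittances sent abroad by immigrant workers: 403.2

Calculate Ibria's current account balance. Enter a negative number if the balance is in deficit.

Goods: -1317.6 - 1489.5 - 1531.2 = -4338.3
Services: 201.2 - 106.9 + 825.1 + 750.1 = 1669.5
Primary income: -486.7 + 157.9 - 76.3 + 263.6 = -141.5
Secondary income: -403.2 - 102.4 - 119.3 + 108.5 = -516.4
Current account = (-4338.3) + 1669.5 + (-141.5) + (-516.4) = -3326.7
(Excluded from the current account — financial account: domestic pension funds' purchases of foreign equities 663.8, foreign purchases of equities on the domestic stock exchange 1068.3, inward foreign direct investment in the manufacturing sector 1288.5, acquisition of a foreign subsidiary by a resident firm (outward FDI) 1200.5, sale of domestic government bonds to non-residents 876.6, increase in resident deposits held at foreign banks 269.9.)

-3326.7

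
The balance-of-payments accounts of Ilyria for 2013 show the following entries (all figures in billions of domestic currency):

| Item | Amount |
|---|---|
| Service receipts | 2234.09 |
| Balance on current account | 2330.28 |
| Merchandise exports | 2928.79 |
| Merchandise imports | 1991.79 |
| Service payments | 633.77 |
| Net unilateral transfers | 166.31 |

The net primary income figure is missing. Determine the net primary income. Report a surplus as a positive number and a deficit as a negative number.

Current account = goods balance + services balance + net primary income + net secondary income
Sum of the known components = 2703.63
Net primary income = CA - (known components) = 2330.28 - 2703.63 = -373.35

-373.35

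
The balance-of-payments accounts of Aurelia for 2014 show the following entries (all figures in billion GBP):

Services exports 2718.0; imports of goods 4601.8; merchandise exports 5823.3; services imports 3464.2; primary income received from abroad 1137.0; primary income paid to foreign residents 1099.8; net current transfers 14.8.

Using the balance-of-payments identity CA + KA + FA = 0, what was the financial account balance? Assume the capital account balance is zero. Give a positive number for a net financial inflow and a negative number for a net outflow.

-527.3

Goods balance = 5823.3 - 4601.8 = 1221.5
Services balance = 2718.0 - 3464.2 = -746.2
Trade balance (goods + services) = 1221.5 + (-746.2) = 475.3
Net primary income = 1137.0 - 1099.8 = 37.2
Net secondary income = 14.8
Current account = 475.3 + 37.2 + 14.8 = 527.3
Financial account = -(527.3) = -527.3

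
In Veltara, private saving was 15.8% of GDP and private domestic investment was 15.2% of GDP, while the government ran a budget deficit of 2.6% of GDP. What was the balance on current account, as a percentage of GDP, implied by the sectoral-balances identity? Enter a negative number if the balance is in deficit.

-2.0

By the sectoral-balances identity, CA = (S_private - I) + (T - G).
Private balance = 15.8 - 15.2 = 0.6
Government balance (T - G) = -2.6
CA = 0.6 + (-2.6) = -2.0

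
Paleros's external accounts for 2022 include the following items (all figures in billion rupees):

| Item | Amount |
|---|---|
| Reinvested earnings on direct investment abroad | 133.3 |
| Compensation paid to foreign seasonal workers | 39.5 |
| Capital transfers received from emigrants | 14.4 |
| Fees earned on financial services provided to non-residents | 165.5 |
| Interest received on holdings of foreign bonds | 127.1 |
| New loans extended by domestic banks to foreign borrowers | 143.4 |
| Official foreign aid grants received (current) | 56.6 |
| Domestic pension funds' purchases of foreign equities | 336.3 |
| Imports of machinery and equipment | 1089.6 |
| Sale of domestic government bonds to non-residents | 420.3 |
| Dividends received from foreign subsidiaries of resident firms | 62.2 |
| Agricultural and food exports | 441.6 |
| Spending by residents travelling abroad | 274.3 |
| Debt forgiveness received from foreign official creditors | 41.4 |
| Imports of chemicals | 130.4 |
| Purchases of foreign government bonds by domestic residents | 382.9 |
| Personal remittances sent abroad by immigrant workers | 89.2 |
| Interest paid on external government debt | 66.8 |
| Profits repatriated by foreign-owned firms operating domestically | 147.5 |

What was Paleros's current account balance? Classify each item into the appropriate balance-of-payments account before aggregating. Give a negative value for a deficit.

Goods: -1089.6 + 441.6 - 130.4 = -778.4
Services: 165.5 - 274.3 = -108.8
Primary income: -39.5 + 127.1 - 66.8 + 62.2 + 133.3 - 147.5 = 68.8
Secondary income: 56.6 - 89.2 = -32.6
Current account = (-778.4) + (-108.8) + 68.8 + (-32.6) = -851.0
(Excluded from the current account — capital account: capital transfers received from emigrants 14.4, debt forgiveness received from foreign official creditors 41.4; financial account: new loans extended by domestic banks to foreign borrowers 143.4, domestic pension funds' purchases of foreign equities 336.3, sale of domestic government bonds to non-residents 420.3, purchases of foreign government bonds by domestic residents 382.9.)

-851.0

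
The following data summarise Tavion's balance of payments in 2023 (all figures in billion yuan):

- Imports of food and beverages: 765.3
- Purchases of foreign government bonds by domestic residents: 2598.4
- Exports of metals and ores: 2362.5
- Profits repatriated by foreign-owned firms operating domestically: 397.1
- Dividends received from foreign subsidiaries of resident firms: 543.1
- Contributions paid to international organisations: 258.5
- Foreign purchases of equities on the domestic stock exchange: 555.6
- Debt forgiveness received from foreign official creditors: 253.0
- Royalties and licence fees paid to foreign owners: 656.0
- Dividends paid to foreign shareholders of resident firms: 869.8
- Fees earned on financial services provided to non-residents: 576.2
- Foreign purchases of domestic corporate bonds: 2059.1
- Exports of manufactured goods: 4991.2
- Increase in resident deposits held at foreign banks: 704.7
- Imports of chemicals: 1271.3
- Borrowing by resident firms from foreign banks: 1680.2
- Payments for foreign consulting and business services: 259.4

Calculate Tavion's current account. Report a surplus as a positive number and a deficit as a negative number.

Goods: 2362.5 + 4991.2 - 765.3 - 1271.3 = 5317.1
Services: -259.4 + 576.2 - 656.0 = -339.2
Primary income: -397.1 + 543.1 - 869.8 = -723.8
Secondary income: -258.5
Current account = 5317.1 + (-339.2) + (-723.8) + (-258.5) = 3995.6
(Excluded from the current account — financial account: purchases of foreign government bonds by domestic residents 2598.4, foreign purchases of equities on the domestic stock exchange 555.6, foreign purchases of domestic corporate bonds 2059.1, increase in resident deposits held at foreign banks 704.7, borrowing by resident firms from foreign banks 1680.2; capital account: debt forgiveness received from foreign official creditors 253.0.)

3995.6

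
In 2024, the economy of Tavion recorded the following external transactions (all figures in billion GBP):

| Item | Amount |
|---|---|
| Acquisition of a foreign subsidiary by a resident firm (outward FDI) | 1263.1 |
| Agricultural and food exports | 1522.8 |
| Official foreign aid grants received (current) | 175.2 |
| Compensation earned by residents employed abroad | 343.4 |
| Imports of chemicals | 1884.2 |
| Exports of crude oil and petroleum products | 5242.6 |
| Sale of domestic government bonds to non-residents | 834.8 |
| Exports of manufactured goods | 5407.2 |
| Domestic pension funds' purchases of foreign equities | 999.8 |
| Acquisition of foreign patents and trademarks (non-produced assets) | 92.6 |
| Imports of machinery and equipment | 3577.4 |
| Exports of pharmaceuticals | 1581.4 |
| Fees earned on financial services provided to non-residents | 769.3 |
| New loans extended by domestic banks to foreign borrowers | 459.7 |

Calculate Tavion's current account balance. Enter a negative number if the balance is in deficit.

9580.3

Goods: 5242.6 + 1522.8 - 1884.2 + 1581.4 + 5407.2 - 3577.4 = 8292.4
Services: 769.3
Primary income: 343.4
Secondary income: 175.2
Current account = 8292.4 + 769.3 + 343.4 + 175.2 = 9580.3
(Excluded from the current account — financial account: acquisition of a foreign subsidiary by a resident firm (outward FDI) 1263.1, sale of domestic government bonds to non-residents 834.8, domestic pension funds' purchases of foreign equities 999.8, new loans extended by domestic banks to foreign borrowers 459.7; capital account: acquisition of foreign patents and trademarks (non-produced assets) 92.6.)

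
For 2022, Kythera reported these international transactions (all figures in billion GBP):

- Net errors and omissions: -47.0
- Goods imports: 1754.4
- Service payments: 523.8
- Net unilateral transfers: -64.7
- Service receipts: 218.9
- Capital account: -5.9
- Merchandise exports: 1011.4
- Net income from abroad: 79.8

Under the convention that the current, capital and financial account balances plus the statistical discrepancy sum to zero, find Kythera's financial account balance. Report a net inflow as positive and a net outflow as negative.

1085.7

Goods balance = 1011.4 - 1754.4 = -743.0
Services balance = 218.9 - 523.8 = -304.9
Trade balance (goods + services) = -743.0 + (-304.9) = -1047.9
Net primary income = 79.8
Net secondary income = -64.7
Current account = -1047.9 + 79.8 + (-64.7) = -1032.8
Financial account = -(-1032.8 + (-5.9) + (-47.0)) = 1085.7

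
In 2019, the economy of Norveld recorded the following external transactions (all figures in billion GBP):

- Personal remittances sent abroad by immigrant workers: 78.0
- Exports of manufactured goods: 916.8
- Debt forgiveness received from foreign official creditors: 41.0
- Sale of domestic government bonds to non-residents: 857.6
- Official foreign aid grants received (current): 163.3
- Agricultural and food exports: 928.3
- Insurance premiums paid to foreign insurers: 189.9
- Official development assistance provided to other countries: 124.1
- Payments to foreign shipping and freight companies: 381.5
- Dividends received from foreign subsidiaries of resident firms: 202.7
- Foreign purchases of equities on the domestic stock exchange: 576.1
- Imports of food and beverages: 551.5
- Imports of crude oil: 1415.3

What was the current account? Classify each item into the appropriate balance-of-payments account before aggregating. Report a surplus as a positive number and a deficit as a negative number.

Goods: 928.3 + 916.8 - 1415.3 - 551.5 = -121.7
Services: -189.9 - 381.5 = -571.4
Primary income: 202.7
Secondary income: -78.0 - 124.1 + 163.3 = -38.8
Current account = (-121.7) + (-571.4) + 202.7 + (-38.8) = -529.2
(Excluded from the current account — capital account: debt forgiveness received from foreign official creditors 41.0; financial account: sale of domestic government bonds to non-residents 857.6, foreign purchases of equities on the domestic stock exchange 576.1.)

-529.2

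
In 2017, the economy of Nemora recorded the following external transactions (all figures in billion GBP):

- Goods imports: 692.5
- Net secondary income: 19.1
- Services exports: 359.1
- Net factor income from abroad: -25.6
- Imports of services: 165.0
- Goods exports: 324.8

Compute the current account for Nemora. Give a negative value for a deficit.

Goods balance = 324.8 - 692.5 = -367.7
Services balance = 359.1 - 165.0 = 194.1
Trade balance (goods + services) = -367.7 + 194.1 = -173.6
Net primary income = -25.6
Net secondary income = 19.1
Current account = -173.6 + (-25.6) + 19.1 = -180.1

-180.1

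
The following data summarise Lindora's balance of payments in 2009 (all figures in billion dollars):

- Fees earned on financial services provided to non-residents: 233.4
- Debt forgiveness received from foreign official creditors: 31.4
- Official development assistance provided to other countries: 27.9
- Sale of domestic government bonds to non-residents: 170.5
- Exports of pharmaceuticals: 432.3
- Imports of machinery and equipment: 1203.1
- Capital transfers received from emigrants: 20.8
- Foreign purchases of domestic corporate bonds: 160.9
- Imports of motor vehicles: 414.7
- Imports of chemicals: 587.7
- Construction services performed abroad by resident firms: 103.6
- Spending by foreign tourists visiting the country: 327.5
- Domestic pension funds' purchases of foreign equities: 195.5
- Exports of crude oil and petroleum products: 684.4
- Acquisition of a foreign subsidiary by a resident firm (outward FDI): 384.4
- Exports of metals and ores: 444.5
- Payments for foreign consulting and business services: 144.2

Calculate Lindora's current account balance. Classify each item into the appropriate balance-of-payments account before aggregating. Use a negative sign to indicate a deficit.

Goods: 432.3 + 684.4 + 444.5 - 587.7 - 1203.1 - 414.7 = -644.3
Services: 103.6 - 144.2 + 327.5 + 233.4 = 520.3
Secondary income: -27.9
Current account = (-644.3) + 520.3 + (-27.9) = -151.9
(Excluded from the current account — capital account: debt forgiveness received from foreign official creditors 31.4, capital transfers received from emigrants 20.8; financial account: sale of domestic government bonds to non-residents 170.5, foreign purchases of domestic corporate bonds 160.9, domestic pension funds' purchases of foreign equities 195.5, acquisition of a foreign subsidiary by a resident firm (outward FDI) 384.4.)

-151.9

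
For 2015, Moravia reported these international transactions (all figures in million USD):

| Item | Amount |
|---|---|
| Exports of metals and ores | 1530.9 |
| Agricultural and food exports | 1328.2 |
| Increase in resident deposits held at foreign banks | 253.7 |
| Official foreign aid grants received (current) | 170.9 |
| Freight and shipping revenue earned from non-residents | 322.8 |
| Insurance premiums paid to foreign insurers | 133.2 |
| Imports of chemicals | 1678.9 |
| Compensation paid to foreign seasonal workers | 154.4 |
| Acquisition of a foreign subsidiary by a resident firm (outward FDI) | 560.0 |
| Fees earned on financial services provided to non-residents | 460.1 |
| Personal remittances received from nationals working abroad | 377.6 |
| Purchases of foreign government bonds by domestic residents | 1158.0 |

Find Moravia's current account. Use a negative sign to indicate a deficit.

Goods: 1530.9 - 1678.9 + 1328.2 = 1180.2
Services: 460.1 - 133.2 + 322.8 = 649.7
Primary income: -154.4
Secondary income: 170.9 + 377.6 = 548.5
Current account = 1180.2 + 649.7 + (-154.4) + 548.5 = 2224.0
(Excluded from the current account — financial account: increase in resident deposits held at foreign banks 253.7, acquisition of a foreign subsidiary by a resident firm (outward FDI) 560.0, purchases of foreign government bonds by domestic residents 1158.0.)

2224.0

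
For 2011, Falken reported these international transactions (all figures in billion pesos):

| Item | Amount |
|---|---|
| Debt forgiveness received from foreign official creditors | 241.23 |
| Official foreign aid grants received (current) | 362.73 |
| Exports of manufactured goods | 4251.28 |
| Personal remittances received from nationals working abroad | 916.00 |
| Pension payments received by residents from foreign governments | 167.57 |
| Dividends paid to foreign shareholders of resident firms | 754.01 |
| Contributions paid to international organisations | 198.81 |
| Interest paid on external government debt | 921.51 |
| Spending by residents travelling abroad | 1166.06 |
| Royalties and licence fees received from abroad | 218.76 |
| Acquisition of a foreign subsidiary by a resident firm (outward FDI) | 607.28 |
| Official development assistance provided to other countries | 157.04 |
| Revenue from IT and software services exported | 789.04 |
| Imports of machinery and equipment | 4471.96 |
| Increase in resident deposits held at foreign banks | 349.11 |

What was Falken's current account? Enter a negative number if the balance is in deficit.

-964.01

Goods: -4471.96 + 4251.28 = -220.68
Services: -1166.06 + 218.76 + 789.04 = -158.26
Primary income: -921.51 - 754.01 = -1675.52
Secondary income: 167.57 + 362.73 + 916.00 - 198.81 - 157.04 = 1090.45
Current account = (-220.68) + (-158.26) + (-1675.52) + 1090.45 = -964.01
(Excluded from the current account — capital account: debt forgiveness received from foreign official creditors 241.23; financial account: acquisition of a foreign subsidiary by a resident firm (outward FDI) 607.28, increase in resident deposits held at foreign banks 349.11.)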